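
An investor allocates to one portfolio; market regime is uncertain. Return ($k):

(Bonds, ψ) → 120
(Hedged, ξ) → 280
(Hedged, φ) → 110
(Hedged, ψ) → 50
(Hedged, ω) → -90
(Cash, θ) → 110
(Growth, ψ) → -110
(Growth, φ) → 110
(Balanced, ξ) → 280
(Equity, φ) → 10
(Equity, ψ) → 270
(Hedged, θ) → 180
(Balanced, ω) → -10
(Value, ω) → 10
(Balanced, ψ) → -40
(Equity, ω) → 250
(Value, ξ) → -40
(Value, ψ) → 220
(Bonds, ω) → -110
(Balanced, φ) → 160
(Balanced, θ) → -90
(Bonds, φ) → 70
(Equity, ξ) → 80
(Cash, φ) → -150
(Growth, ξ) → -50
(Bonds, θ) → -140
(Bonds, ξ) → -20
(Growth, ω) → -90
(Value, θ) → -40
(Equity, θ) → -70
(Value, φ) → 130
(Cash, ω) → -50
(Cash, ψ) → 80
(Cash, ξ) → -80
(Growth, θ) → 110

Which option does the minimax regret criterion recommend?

Equity

Column bests: θ=180, φ=160, ψ=270, ω=250, ξ=280.
Bonds regrets: 320, 90, 150, 360, 300 → max 360
Equity regrets: 250, 150, 0, 0, 200 → max 250
Value regrets: 220, 30, 50, 240, 320 → max 320
Hedged regrets: 0, 50, 220, 340, 0 → max 340
Cash regrets: 70, 310, 190, 300, 360 → max 360
Balanced regrets: 270, 0, 310, 260, 0 → max 310
Growth regrets: 70, 50, 380, 340, 330 → max 380
Smallest max regret = 250 → Equity.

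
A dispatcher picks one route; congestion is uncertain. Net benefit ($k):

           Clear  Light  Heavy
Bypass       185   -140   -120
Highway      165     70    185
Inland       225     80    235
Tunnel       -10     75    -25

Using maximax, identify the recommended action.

Row maxima: Bypass=185, Highway=185, Inland=235, Tunnel=75
Best best-case = 235 → Inland.

Inland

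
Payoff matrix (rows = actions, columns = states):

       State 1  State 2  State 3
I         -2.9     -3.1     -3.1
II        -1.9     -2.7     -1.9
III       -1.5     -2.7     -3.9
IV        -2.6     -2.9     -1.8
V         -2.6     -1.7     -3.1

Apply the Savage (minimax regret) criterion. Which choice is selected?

II

Column bests: State 1=-1.5, State 2=-1.7, State 3=-1.8.
I regrets: 1.4, 1.4, 1.3 → max 1.4
II regrets: 0.4, 1.0, 0.1 → max 1.0
III regrets: 0.0, 1.0, 2.1 → max 2.1
IV regrets: 1.1, 1.2, 0.0 → max 1.2
V regrets: 1.1, 0.0, 1.3 → max 1.3
Smallest max regret = 1.0 → II.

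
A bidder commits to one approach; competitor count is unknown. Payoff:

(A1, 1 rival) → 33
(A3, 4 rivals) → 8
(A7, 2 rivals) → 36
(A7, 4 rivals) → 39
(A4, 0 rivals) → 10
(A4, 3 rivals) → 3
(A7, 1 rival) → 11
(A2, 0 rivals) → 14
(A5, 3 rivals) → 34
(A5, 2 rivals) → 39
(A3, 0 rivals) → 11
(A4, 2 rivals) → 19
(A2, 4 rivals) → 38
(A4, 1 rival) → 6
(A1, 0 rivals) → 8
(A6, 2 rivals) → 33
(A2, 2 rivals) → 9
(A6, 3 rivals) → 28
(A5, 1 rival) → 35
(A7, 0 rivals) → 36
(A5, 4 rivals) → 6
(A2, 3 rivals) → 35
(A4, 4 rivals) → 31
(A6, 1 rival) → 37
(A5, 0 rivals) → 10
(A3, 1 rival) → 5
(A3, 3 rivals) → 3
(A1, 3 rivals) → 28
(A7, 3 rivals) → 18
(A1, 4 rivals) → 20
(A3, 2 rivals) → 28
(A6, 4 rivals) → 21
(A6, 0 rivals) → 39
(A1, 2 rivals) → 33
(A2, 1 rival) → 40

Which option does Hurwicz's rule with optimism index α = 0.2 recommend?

A6

A1: 0.2·33 + 0.8·8 = 13
A2: 0.2·40 + 0.8·9 = 15.2
A3: 0.2·28 + 0.8·3 = 8
A4: 0.2·31 + 0.8·3 = 8.6
A5: 0.2·39 + 0.8·6 = 12.6
A6: 0.2·39 + 0.8·21 = 24.6
A7: 0.2·39 + 0.8·11 = 16.6
Highest Hurwicz score = 24.6 → A6.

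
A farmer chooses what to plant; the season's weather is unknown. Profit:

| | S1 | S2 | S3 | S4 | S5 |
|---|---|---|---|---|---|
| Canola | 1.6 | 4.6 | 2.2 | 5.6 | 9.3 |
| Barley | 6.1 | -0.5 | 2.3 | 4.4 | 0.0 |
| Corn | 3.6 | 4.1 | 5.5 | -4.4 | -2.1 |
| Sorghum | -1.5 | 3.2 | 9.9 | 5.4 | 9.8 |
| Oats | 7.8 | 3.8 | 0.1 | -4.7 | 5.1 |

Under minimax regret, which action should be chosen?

Canola

Column bests: S1=7.8, S2=4.6, S3=9.9, S4=5.6, S5=9.8.
Canola regrets: 6.2, 0.0, 7.7, 0.0, 0.5 → max 7.7
Barley regrets: 1.7, 5.1, 7.6, 1.2, 9.8 → max 9.8
Corn regrets: 4.2, 0.5, 4.4, 10.0, 11.9 → max 11.9
Sorghum regrets: 9.3, 1.4, 0.0, 0.2, 0.0 → max 9.3
Oats regrets: 0.0, 0.8, 9.8, 10.3, 4.7 → max 10.3
Smallest max regret = 7.7 → Canola.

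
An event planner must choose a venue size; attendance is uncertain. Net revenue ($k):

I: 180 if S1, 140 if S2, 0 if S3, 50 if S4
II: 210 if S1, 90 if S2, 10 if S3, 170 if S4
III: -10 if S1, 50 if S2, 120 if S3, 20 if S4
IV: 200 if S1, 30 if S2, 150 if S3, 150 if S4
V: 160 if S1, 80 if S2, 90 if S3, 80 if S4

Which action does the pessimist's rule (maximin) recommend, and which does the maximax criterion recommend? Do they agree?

maximin → V; maximax → II (disagree)

Row minima: I=0, II=10, III=-10, IV=30, V=80
Best worst-case = 80 → V.
Row maxima: I=180, II=210, III=120, IV=200, V=160
Best best-case = 210 → II.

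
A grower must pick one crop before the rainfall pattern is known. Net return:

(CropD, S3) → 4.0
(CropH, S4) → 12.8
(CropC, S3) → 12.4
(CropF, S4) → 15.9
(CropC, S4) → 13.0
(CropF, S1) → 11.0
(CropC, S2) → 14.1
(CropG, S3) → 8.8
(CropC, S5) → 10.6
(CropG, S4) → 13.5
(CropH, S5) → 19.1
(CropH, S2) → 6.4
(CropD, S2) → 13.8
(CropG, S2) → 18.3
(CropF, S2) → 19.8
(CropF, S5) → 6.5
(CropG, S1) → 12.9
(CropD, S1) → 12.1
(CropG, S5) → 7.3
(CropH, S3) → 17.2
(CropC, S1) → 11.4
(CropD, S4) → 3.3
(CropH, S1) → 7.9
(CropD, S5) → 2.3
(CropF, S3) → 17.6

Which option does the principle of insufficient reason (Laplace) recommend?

CropF

Row averages: CropF=14.16, CropC=12.3, CropH=12.68, CropD=7.1, CropG=12.16
Highest average = 14.16 → CropF.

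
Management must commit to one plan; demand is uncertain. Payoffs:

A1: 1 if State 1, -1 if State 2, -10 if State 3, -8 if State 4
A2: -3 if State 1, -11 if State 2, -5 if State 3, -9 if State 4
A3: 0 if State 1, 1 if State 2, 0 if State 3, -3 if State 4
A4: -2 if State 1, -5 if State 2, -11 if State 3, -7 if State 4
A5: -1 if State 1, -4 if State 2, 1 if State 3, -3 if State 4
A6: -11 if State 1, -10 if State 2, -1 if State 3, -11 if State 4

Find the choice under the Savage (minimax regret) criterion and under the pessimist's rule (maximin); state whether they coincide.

Column bests: State 1=1, State 2=1, State 3=1, State 4=-3.
A1 regrets: 0, 2, 11, 5 → max 11
A2 regrets: 4, 12, 6, 6 → max 12
A3 regrets: 1, 0, 1, 0 → max 1
A4 regrets: 3, 6, 12, 4 → max 12
A5 regrets: 2, 5, 0, 0 → max 5
A6 regrets: 12, 11, 2, 8 → max 12
Smallest max regret = 1 → A3.
Row minima: A1=-10, A2=-11, A3=-3, A4=-11, A5=-4, A6=-11
Best worst-case = -3 → A3.

minimax regret → A3; maximin → A3 (agree)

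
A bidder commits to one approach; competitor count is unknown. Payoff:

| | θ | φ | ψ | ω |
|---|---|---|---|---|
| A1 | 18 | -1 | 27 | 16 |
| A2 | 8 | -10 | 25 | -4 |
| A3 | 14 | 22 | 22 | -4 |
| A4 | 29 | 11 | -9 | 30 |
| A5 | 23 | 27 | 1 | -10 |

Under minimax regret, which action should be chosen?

A1

Column bests: θ=29, φ=27, ψ=27, ω=30.
A1 regrets: 11, 28, 0, 14 → max 28
A2 regrets: 21, 37, 2, 34 → max 37
A3 regrets: 15, 5, 5, 34 → max 34
A4 regrets: 0, 16, 36, 0 → max 36
A5 regrets: 6, 0, 26, 40 → max 40
Smallest max regret = 28 → A1.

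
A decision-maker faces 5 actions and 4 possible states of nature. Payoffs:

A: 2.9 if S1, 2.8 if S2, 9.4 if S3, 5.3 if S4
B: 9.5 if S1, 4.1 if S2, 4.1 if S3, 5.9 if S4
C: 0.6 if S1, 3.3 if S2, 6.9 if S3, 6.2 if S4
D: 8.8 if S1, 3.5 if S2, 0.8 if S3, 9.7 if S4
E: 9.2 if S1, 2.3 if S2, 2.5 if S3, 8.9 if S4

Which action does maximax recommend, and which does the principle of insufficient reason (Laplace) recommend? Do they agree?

Row maxima: A=9.4, B=9.5, C=6.9, D=9.7, E=9.2
Best best-case = 9.7 → D.
Row averages: A=5.1, B=5.9, C=4.25, D=5.7, E=5.725
Highest average = 5.9 → B.

maximax → D; laplace → B (disagree)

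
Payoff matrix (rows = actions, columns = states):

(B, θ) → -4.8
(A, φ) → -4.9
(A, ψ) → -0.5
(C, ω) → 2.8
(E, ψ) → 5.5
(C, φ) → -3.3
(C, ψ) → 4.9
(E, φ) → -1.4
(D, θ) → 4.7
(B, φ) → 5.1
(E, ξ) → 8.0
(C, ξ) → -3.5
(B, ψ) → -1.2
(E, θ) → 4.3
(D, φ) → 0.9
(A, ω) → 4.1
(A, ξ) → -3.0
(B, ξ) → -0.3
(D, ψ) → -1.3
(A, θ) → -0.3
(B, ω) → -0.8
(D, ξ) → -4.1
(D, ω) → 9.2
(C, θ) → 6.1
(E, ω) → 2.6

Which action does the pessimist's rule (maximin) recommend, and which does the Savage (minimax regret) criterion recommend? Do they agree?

Row minima: A=-4.9, B=-4.8, C=-3.5, D=-4.1, E=-1.4
Best worst-case = -1.4 → E.
Column bests: θ=6.1, φ=5.1, ψ=5.5, ω=9.2, ξ=8.0.
A regrets: 6.4, 10.0, 6.0, 5.1, 11.0 → max 11.0
B regrets: 10.9, 0.0, 6.7, 10.0, 8.3 → max 10.9
C regrets: 0.0, 8.4, 0.6, 6.4, 11.5 → max 11.5
D regrets: 1.4, 4.2, 6.8, 0.0, 12.1 → max 12.1
E regrets: 1.8, 6.5, 0.0, 6.6, 0.0 → max 6.6
Smallest max regret = 6.6 → E.

maximin → E; minimax regret → E (agree)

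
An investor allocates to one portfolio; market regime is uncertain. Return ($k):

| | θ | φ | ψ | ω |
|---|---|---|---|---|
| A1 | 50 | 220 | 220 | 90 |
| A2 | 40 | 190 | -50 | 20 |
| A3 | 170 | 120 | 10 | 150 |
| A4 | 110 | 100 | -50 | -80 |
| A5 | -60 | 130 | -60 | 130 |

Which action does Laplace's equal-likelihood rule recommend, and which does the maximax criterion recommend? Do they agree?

Row averages: A1=145, A2=50, A3=112.5, A4=20, A5=35
Highest average = 145 → A1.
Row maxima: A1=220, A2=190, A3=170, A4=110, A5=130
Best best-case = 220 → A1.

laplace → A1; maximax → A1 (agree)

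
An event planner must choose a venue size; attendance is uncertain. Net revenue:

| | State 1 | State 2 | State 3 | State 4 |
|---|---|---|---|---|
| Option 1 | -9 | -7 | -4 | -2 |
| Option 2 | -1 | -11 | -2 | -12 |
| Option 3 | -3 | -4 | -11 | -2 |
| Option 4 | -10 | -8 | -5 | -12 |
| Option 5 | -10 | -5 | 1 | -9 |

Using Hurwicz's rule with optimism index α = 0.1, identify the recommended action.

Option 1: 0.1·(-2) + 0.9·(-9) = -8.3
Option 2: 0.1·(-1) + 0.9·(-12) = -10.9
Option 3: 0.1·(-2) + 0.9·(-11) = -10.1
Option 4: 0.1·(-5) + 0.9·(-12) = -11.3
Option 5: 0.1·1 + 0.9·(-10) = -8.9
Highest Hurwicz score = -8.3 → Option 1.

Option 1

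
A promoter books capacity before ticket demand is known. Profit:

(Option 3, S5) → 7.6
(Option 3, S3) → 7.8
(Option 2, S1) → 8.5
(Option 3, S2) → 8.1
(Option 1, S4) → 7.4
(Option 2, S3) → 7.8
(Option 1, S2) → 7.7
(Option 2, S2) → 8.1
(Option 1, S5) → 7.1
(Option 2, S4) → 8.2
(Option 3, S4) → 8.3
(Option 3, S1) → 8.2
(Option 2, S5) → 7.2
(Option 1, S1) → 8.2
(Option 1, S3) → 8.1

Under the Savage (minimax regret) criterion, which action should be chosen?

Option 3

Column bests: S1=8.5, S2=8.1, S3=8.1, S4=8.3, S5=7.6.
Option 1 regrets: 0.3, 0.4, 0.0, 0.9, 0.5 → max 0.9
Option 2 regrets: 0.0, 0.0, 0.3, 0.1, 0.4 → max 0.4
Option 3 regrets: 0.3, 0.0, 0.3, 0.0, 0.0 → max 0.3
Smallest max regret = 0.3 → Option 3.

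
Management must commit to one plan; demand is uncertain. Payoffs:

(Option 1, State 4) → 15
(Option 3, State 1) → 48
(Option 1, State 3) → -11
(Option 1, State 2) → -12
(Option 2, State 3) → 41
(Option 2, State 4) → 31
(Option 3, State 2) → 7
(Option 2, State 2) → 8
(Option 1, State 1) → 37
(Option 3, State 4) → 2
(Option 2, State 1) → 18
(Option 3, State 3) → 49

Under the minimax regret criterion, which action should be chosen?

Column bests: State 1=48, State 2=8, State 3=49, State 4=31.
Option 1 regrets: 11, 20, 60, 16 → max 60
Option 2 regrets: 30, 0, 8, 0 → max 30
Option 3 regrets: 0, 1, 0, 29 → max 29
Smallest max regret = 29 → Option 3.

Option 3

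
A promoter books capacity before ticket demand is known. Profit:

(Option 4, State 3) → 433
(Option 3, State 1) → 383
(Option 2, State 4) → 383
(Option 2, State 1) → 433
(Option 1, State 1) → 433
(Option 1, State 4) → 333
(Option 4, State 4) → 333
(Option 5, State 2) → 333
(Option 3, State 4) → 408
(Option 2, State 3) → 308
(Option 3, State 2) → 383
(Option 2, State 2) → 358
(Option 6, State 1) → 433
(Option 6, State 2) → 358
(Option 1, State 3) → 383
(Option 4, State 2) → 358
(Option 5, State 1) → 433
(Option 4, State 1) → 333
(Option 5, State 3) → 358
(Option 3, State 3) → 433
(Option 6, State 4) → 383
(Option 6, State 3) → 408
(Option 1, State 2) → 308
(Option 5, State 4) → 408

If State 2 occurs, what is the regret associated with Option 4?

25

Best payoff under State 2 is 383.
Regret = 383 − 358 = 25.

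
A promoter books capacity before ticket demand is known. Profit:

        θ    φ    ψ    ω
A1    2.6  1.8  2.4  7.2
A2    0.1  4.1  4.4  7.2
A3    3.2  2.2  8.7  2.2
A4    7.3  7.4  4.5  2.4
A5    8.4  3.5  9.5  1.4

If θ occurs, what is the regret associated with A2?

Best payoff under θ is 8.4.
Regret = 8.4 − 0.1 = 8.3.

8.3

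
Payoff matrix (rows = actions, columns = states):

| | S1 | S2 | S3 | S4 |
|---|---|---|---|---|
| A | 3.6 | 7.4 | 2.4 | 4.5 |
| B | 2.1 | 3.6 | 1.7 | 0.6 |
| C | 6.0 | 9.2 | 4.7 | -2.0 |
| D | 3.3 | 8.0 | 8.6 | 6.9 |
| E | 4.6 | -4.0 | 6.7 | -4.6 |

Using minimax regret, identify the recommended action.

D

Column bests: S1=6.0, S2=9.2, S3=8.6, S4=6.9.
A regrets: 2.4, 1.8, 6.2, 2.4 → max 6.2
B regrets: 3.9, 5.6, 6.9, 6.3 → max 6.9
C regrets: 0.0, 0.0, 3.9, 8.9 → max 8.9
D regrets: 2.7, 1.2, 0.0, 0.0 → max 2.7
E regrets: 1.4, 13.2, 1.9, 11.5 → max 13.2
Smallest max regret = 2.7 → D.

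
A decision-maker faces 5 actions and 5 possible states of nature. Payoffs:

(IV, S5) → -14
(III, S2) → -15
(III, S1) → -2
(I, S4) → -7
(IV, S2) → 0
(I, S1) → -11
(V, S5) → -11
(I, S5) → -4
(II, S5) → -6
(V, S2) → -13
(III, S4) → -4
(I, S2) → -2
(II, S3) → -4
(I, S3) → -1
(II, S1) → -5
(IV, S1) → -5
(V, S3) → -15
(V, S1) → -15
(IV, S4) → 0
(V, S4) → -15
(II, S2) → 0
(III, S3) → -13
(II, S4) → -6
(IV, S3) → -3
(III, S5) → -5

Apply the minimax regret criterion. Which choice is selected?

II

Column bests: S1=-2, S2=0, S3=-1, S4=0, S5=-4.
I regrets: 9, 2, 0, 7, 0 → max 9
II regrets: 3, 0, 3, 6, 2 → max 6
III regrets: 0, 15, 12, 4, 1 → max 15
IV regrets: 3, 0, 2, 0, 10 → max 10
V regrets: 13, 13, 14, 15, 7 → max 15
Smallest max regret = 6 → II.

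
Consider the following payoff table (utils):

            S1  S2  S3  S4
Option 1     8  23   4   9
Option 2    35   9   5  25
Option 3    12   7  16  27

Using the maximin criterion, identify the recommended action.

Option 3

Row minima: Option 1=4, Option 2=5, Option 3=7
Best worst-case = 7 → Option 3.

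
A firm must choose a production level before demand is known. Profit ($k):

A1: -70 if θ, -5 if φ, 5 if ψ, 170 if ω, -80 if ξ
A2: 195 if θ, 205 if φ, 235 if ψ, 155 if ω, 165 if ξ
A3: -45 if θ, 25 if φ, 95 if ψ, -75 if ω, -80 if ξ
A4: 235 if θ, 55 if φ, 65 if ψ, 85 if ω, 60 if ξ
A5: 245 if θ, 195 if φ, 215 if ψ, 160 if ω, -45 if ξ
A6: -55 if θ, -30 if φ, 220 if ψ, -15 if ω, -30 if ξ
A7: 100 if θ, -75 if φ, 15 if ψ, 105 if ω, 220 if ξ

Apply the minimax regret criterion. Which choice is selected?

A2

Column bests: θ=245, φ=205, ψ=235, ω=170, ξ=220.
A1 regrets: 315, 210, 230, 0, 300 → max 315
A2 regrets: 50, 0, 0, 15, 55 → max 55
A3 regrets: 290, 180, 140, 245, 300 → max 300
A4 regrets: 10, 150, 170, 85, 160 → max 170
A5 regrets: 0, 10, 20, 10, 265 → max 265
A6 regrets: 300, 235, 15, 185, 250 → max 300
A7 regrets: 145, 280, 220, 65, 0 → max 280
Smallest max regret = 55 → A2.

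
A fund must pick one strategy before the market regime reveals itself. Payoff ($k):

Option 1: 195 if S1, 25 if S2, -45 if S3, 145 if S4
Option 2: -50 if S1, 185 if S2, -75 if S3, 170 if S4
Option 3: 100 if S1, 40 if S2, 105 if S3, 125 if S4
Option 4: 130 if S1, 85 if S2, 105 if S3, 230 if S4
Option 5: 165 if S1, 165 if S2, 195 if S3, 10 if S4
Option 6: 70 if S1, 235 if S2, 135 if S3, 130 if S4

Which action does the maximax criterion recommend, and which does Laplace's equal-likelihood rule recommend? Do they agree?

Row maxima: Option 1=195, Option 2=185, Option 3=125, Option 4=230, Option 5=195, Option 6=235
Best best-case = 235 → Option 6.
Row averages: Option 1=80, Option 2=57.5, Option 3=92.5, Option 4=137.5, Option 5=133.75, Option 6=142.5
Highest average = 142.5 → Option 6.

maximax → Option 6; laplace → Option 6 (agree)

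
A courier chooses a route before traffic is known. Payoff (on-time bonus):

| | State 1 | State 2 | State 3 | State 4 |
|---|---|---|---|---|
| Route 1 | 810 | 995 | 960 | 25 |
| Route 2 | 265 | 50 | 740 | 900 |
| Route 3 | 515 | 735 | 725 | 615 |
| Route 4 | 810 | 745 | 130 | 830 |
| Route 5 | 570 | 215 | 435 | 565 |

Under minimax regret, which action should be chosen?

Column bests: State 1=810, State 2=995, State 3=960, State 4=900.
Route 1 regrets: 0, 0, 0, 875 → max 875
Route 2 regrets: 545, 945, 220, 0 → max 945
Route 3 regrets: 295, 260, 235, 285 → max 295
Route 4 regrets: 0, 250, 830, 70 → max 830
Route 5 regrets: 240, 780, 525, 335 → max 780
Smallest max regret = 295 → Route 3.

Route 3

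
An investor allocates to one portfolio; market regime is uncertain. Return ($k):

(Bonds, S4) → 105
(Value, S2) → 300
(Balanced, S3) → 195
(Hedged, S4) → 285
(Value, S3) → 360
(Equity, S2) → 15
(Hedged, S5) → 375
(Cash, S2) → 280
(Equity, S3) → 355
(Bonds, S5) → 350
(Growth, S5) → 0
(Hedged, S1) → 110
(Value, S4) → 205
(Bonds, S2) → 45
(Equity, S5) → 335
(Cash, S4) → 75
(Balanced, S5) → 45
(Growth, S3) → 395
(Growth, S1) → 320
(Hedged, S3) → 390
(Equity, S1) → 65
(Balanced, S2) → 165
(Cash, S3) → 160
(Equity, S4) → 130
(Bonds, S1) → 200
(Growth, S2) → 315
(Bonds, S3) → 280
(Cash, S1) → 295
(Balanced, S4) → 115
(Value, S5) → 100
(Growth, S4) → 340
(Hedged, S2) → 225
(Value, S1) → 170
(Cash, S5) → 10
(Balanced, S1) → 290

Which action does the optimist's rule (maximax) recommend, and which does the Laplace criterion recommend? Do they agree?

maximax → Growth; laplace → Hedged (disagree)

Row maxima: Hedged=390, Cash=295, Bonds=350, Equity=355, Value=360, Growth=395, Balanced=290
Best best-case = 395 → Growth.
Row averages: Hedged=277, Cash=164, Bonds=196, Equity=180, Value=227, Growth=274, Balanced=162
Highest average = 277 → Hedged.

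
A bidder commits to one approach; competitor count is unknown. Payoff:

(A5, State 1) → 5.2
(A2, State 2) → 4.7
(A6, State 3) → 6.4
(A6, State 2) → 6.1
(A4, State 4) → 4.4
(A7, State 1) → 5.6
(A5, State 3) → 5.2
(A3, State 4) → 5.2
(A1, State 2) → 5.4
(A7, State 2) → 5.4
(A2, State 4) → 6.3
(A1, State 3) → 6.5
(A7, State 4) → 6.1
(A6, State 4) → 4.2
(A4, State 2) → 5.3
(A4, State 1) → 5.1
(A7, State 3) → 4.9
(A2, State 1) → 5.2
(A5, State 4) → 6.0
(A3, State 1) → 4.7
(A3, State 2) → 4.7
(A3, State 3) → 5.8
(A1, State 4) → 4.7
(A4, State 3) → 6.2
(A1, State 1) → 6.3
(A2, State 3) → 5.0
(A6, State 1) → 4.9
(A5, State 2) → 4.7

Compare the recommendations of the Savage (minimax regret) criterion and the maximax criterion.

Column bests: State 1=6.3, State 2=6.1, State 3=6.5, State 4=6.3.
A1 regrets: 0.0, 0.7, 0.0, 1.6 → max 1.6
A2 regrets: 1.1, 1.4, 1.5, 0.0 → max 1.5
A3 regrets: 1.6, 1.4, 0.7, 1.1 → max 1.6
A4 regrets: 1.2, 0.8, 0.3, 1.9 → max 1.9
A5 regrets: 1.1, 1.4, 1.3, 0.3 → max 1.4
A6 regrets: 1.4, 0.0, 0.1, 2.1 → max 2.1
A7 regrets: 0.7, 0.7, 1.6, 0.2 → max 1.6
Smallest max regret = 1.4 → A5.
Row maxima: A1=6.5, A2=6.3, A3=5.8, A4=6.2, A5=6.0, A6=6.4, A7=6.1
Best best-case = 6.5 → A1.

minimax regret → A5; maximax → A1 (disagree)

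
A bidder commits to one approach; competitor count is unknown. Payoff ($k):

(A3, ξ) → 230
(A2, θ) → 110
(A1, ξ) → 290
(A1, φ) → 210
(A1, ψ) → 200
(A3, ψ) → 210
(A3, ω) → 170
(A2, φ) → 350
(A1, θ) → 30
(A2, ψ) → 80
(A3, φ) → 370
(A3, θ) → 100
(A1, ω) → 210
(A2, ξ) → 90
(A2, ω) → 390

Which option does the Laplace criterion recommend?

Row averages: A1=188, A2=204, A3=216
Highest average = 216 → A3.

A3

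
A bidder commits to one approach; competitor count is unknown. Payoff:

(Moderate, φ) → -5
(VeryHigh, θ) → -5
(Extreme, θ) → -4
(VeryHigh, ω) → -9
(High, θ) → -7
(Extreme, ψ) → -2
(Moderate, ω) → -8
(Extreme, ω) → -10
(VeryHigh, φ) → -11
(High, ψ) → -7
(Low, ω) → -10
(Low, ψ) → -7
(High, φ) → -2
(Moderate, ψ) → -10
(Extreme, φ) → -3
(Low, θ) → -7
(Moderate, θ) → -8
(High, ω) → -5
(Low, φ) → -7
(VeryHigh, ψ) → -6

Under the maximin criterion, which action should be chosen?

High

Row minima: Low=-10, Moderate=-10, High=-7, VeryHigh=-11, Extreme=-10
Best worst-case = -7 → High.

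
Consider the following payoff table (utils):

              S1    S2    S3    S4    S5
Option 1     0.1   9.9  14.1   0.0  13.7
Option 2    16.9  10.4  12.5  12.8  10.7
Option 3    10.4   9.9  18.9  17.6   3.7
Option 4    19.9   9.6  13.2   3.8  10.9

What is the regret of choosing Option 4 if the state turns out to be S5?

2.8

Best payoff under S5 is 13.7.
Regret = 13.7 − 10.9 = 2.8.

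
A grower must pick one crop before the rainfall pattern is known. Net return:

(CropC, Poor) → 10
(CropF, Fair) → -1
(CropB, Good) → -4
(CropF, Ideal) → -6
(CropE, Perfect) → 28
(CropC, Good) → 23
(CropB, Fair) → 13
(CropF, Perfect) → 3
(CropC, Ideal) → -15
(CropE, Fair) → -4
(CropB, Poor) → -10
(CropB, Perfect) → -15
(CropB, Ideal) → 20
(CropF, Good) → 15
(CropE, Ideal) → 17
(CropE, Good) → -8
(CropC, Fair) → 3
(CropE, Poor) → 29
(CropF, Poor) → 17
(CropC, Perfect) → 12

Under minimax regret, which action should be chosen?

CropF

Column bests: Poor=29, Fair=13, Good=23, Ideal=20, Perfect=28.
CropC regrets: 19, 10, 0, 35, 16 → max 35
CropF regrets: 12, 14, 8, 26, 25 → max 26
CropE regrets: 0, 17, 31, 3, 0 → max 31
CropB regrets: 39, 0, 27, 0, 43 → max 43
Smallest max regret = 26 → CropF.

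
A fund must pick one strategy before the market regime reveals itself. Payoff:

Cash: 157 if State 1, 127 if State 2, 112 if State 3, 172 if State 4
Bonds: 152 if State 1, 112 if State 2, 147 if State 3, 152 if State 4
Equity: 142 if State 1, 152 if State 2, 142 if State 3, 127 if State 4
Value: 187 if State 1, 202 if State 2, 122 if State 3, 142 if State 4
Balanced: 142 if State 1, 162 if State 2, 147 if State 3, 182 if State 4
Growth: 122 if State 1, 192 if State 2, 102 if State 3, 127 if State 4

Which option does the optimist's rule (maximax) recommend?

Row maxima: Cash=172, Bonds=152, Equity=152, Value=202, Balanced=182, Growth=192
Best best-case = 202 → Value.

Value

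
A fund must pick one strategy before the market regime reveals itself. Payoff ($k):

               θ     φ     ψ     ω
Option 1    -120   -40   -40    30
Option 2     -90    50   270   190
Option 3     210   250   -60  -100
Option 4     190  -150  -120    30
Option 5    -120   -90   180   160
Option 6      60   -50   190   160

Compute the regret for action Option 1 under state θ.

330

Best payoff under θ is 210.
Regret = 210 − (-120) = 330.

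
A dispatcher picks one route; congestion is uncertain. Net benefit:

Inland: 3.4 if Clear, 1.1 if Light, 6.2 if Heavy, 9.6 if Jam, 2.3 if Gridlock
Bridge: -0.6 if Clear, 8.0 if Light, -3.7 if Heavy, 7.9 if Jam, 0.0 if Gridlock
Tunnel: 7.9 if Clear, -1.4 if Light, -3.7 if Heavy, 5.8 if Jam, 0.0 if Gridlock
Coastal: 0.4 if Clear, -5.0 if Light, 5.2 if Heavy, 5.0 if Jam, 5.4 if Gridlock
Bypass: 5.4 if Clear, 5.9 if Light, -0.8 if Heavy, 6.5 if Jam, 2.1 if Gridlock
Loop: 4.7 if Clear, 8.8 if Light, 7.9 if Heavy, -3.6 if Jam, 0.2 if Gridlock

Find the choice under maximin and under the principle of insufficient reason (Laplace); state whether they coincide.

Row minima: Inland=1.1, Bridge=-3.7, Tunnel=-3.7, Coastal=-5.0, Bypass=-0.8, Loop=-3.6
Best worst-case = 1.1 → Inland.
Row averages: Inland=4.52, Bridge=2.32, Tunnel=1.72, Coastal=2.2, Bypass=3.82, Loop=3.6
Highest average = 4.52 → Inland.

maximin → Inland; laplace → Inland (agree)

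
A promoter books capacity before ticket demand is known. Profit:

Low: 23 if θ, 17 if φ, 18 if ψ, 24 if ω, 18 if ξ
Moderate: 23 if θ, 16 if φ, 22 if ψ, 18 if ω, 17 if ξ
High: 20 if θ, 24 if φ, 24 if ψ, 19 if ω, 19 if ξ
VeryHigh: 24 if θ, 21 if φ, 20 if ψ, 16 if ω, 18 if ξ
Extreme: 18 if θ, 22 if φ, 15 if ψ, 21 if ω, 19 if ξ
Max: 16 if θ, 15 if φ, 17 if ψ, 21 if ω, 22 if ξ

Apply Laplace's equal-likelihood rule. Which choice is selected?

High

Row averages: Low=20, Moderate=19.2, High=21.2, VeryHigh=19.8, Extreme=19, Max=18.2
Highest average = 21.2 → High.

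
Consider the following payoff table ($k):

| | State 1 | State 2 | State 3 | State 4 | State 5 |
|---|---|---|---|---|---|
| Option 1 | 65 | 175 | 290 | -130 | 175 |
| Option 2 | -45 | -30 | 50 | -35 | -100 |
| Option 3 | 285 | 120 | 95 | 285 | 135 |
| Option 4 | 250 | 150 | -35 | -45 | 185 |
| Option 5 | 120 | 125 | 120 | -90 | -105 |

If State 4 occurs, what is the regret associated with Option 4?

Best payoff under State 4 is 285.
Regret = 285 − (-45) = 330.

330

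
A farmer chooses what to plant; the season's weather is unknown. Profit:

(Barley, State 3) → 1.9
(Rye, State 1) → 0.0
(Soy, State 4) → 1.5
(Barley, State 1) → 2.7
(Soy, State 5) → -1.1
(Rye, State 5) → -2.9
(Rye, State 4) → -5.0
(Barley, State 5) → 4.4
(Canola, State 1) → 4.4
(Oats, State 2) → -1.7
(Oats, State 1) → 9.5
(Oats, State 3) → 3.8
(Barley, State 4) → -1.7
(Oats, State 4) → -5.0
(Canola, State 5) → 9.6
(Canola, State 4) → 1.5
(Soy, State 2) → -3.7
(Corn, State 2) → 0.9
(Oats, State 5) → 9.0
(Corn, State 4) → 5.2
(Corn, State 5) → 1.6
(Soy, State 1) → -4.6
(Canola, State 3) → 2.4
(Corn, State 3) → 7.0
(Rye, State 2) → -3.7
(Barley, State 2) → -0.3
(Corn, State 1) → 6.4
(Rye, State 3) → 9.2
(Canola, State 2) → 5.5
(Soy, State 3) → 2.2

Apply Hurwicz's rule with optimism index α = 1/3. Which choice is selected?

Canola

Corn: 1/3·7.0 + 2/3·0.9 = 44/15
Rye: 1/3·9.2 + 2/3·(-5.0) = -4/15
Barley: 1/3·4.4 + 2/3·(-1.7) = 1/3
Soy: 1/3·2.2 + 2/3·(-4.6) = -7/3
Canola: 1/3·9.6 + 2/3·1.5 = 4.2
Oats: 1/3·9.5 + 2/3·(-5.0) = -1/6
Highest Hurwicz score = 4.2 → Canola.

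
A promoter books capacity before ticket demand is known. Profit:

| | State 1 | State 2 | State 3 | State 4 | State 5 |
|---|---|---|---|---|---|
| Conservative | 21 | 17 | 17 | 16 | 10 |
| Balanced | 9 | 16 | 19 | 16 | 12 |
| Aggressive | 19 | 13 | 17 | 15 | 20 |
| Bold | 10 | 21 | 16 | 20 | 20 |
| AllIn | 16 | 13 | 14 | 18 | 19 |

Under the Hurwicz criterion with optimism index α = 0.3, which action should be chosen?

Conservative: 0.3·21 + 0.7·10 = 13.3
Balanced: 0.3·19 + 0.7·9 = 12
Aggressive: 0.3·20 + 0.7·13 = 15.1
Bold: 0.3·21 + 0.7·10 = 13.3
AllIn: 0.3·19 + 0.7·13 = 14.8
Highest Hurwicz score = 15.1 → Aggressive.

Aggressive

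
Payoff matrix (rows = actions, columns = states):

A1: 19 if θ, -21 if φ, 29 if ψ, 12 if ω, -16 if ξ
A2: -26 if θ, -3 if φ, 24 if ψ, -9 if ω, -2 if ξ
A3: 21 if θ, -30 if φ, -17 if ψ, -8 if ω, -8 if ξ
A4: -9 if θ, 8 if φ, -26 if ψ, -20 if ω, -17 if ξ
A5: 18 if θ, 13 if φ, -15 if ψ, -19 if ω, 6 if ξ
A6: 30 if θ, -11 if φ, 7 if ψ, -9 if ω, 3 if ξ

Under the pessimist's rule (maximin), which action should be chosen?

Row minima: A1=-21, A2=-26, A3=-30, A4=-26, A5=-19, A6=-11
Best worst-case = -11 → A6.

A6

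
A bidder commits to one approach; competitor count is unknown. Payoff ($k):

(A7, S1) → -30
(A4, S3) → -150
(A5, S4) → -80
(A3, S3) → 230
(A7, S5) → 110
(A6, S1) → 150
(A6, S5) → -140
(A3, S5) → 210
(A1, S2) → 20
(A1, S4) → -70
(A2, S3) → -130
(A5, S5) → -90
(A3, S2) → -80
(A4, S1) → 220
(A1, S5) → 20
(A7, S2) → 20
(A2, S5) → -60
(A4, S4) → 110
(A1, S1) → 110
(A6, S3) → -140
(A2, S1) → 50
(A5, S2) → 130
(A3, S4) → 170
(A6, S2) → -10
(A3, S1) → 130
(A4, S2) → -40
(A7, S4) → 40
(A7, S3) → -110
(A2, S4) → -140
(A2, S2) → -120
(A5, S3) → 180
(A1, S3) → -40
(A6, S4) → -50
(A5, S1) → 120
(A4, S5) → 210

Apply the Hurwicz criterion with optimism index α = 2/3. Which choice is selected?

A3

A1: 2/3·110 + 1/3·(-70) = 50
A2: 2/3·50 + 1/3·(-140) = -40/3
A3: 2/3·230 + 1/3·(-80) = 380/3
A4: 2/3·220 + 1/3·(-150) = 290/3
A5: 2/3·180 + 1/3·(-90) = 90
A6: 2/3·150 + 1/3·(-140) = 160/3
A7: 2/3·110 + 1/3·(-110) = 110/3
Highest Hurwicz score = 380/3 → A3.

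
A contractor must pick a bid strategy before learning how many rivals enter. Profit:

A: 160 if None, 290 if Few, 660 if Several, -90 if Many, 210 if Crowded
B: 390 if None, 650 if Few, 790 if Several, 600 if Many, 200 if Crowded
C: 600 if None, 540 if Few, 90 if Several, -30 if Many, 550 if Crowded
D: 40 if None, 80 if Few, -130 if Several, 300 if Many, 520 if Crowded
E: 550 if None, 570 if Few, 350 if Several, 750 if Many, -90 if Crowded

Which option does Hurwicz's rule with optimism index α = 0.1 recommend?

B

A: 0.1·660 + 0.9·(-90) = -15
B: 0.1·790 + 0.9·200 = 259
C: 0.1·600 + 0.9·(-30) = 33
D: 0.1·520 + 0.9·(-130) = -65
E: 0.1·750 + 0.9·(-90) = -6
Highest Hurwicz score = 259 → B.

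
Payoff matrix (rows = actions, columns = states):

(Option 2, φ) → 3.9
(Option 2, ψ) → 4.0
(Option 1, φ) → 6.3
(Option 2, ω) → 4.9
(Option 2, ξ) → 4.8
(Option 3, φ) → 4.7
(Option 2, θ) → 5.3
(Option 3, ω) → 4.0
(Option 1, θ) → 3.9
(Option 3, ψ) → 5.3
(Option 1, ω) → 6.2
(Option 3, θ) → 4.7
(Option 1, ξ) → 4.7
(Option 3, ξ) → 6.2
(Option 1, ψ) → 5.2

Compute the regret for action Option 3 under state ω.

Best payoff under ω is 6.2.
Regret = 6.2 − 4.0 = 2.2.

2.2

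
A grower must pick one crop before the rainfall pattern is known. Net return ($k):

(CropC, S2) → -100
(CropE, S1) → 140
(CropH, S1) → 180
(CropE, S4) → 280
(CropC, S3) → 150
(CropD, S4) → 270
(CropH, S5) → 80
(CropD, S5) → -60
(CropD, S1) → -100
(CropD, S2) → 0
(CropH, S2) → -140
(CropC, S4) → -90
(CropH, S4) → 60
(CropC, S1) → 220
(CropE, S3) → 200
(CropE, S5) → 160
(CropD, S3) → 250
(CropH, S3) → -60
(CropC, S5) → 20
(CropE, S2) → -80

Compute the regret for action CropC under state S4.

370

Best payoff under S4 is 280.
Regret = 280 − (-90) = 370.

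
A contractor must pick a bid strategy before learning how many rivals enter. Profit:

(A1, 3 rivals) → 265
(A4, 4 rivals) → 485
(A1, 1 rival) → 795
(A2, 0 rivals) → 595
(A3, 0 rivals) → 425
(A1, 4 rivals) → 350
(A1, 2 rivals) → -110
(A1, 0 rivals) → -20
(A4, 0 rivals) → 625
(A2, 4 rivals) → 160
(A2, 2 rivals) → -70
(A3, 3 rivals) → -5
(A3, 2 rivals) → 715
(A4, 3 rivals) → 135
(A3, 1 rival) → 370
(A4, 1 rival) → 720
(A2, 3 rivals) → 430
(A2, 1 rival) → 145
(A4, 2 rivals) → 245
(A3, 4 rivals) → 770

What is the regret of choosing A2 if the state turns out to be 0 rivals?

Best payoff under 0 rivals is 625.
Regret = 625 − 595 = 30.

30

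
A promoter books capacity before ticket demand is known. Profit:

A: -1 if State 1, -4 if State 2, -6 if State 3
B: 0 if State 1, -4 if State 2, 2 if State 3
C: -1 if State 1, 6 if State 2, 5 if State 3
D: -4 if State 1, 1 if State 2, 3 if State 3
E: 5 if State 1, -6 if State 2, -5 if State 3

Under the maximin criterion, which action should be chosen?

Row minima: A=-6, B=-4, C=-1, D=-4, E=-6
Best worst-case = -1 → C.

C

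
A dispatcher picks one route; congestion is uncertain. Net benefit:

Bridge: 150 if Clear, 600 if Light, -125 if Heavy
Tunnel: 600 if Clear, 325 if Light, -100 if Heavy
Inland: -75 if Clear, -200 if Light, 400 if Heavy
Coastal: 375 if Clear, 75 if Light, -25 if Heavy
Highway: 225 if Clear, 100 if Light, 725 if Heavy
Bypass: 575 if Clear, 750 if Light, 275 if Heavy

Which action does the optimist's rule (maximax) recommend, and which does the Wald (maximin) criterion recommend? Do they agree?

maximax → Bypass; maximin → Bypass (agree)

Row maxima: Bridge=600, Tunnel=600, Inland=400, Coastal=375, Highway=725, Bypass=750
Best best-case = 750 → Bypass.
Row minima: Bridge=-125, Tunnel=-100, Inland=-200, Coastal=-25, Highway=100, Bypass=275
Best worst-case = 275 → Bypass.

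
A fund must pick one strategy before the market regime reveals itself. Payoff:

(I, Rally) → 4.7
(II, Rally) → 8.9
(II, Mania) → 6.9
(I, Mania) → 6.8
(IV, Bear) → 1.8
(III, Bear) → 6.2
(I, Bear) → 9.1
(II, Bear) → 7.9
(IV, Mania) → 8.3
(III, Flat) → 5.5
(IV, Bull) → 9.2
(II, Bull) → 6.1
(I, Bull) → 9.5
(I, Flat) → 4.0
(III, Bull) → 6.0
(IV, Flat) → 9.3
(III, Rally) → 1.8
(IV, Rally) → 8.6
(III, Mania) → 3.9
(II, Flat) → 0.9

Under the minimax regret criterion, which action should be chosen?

Column bests: Bear=9.1, Flat=9.3, Bull=9.5, Rally=8.9, Mania=8.3.
I regrets: 0.0, 5.3, 0.0, 4.2, 1.5 → max 5.3
II regrets: 1.2, 8.4, 3.4, 0.0, 1.4 → max 8.4
III regrets: 2.9, 3.8, 3.5, 7.1, 4.4 → max 7.1
IV regrets: 7.3, 0.0, 0.3, 0.3, 0.0 → max 7.3
Smallest max regret = 5.3 → I.

I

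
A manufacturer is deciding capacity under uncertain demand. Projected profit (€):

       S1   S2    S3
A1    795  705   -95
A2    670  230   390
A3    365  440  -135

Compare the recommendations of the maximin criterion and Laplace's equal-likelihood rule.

maximin → A2; laplace → A1 (disagree)

Row minima: A1=-95, A2=230, A3=-135
Best worst-case = 230 → A2.
Row averages: A1=1405/3, A2=430, A3=670/3
Highest average = 1405/3 → A1.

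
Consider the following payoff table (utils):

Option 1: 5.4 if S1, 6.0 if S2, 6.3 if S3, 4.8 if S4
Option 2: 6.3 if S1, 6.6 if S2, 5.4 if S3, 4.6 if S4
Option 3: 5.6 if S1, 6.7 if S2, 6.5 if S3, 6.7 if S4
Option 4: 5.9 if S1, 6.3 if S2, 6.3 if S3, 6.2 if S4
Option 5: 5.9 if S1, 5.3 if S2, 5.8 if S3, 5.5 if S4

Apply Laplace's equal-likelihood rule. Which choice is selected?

Row averages: Option 1=5.625, Option 2=5.725, Option 3=6.375, Option 4=6.175, Option 5=5.625
Highest average = 6.375 → Option 3.

Option 3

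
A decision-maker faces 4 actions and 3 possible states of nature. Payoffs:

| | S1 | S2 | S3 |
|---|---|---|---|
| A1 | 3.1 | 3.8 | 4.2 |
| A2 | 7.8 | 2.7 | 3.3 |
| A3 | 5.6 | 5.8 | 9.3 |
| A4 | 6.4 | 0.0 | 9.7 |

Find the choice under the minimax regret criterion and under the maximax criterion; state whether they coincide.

Column bests: S1=7.8, S2=5.8, S3=9.7.
A1 regrets: 4.7, 2.0, 5.5 → max 5.5
A2 regrets: 0.0, 3.1, 6.4 → max 6.4
A3 regrets: 2.2, 0.0, 0.4 → max 2.2
A4 regrets: 1.4, 5.8, 0.0 → max 5.8
Smallest max regret = 2.2 → A3.
Row maxima: A1=4.2, A2=7.8, A3=9.3, A4=9.7
Best best-case = 9.7 → A4.

minimax regret → A3; maximax → A4 (disagree)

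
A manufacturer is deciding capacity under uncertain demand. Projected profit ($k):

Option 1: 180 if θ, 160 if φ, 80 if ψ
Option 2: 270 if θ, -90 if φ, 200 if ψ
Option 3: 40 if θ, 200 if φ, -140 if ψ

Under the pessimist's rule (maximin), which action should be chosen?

Option 1

Row minima: Option 1=80, Option 2=-90, Option 3=-140
Best worst-case = 80 → Option 1.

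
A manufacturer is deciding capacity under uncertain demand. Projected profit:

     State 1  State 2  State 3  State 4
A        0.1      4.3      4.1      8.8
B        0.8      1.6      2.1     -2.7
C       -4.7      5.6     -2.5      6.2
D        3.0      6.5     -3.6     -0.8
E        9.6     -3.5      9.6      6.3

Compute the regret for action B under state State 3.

Best payoff under State 3 is 9.6.
Regret = 9.6 − 2.1 = 7.5.

7.5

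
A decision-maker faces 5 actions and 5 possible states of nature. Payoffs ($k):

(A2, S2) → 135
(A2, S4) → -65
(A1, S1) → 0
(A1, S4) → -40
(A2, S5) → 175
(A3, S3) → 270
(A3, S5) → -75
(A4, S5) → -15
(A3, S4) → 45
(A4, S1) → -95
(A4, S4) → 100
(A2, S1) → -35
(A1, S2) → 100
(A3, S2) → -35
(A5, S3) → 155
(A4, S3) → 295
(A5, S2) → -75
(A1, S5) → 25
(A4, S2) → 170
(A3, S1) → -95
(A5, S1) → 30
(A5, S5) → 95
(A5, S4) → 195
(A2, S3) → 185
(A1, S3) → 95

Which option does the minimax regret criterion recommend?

Column bests: S1=30, S2=170, S3=295, S4=195, S5=175.
A1 regrets: 30, 70, 200, 235, 150 → max 235
A2 regrets: 65, 35, 110, 260, 0 → max 260
A3 regrets: 125, 205, 25, 150, 250 → max 250
A4 regrets: 125, 0, 0, 95, 190 → max 190
A5 regrets: 0, 245, 140, 0, 80 → max 245
Smallest max regret = 190 → A4.

A4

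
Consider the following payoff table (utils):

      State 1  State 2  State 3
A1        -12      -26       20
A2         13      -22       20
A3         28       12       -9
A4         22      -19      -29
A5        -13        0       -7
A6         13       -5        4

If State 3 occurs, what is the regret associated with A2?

0

Best payoff under State 3 is 20.
Regret = 20 − 20 = 0.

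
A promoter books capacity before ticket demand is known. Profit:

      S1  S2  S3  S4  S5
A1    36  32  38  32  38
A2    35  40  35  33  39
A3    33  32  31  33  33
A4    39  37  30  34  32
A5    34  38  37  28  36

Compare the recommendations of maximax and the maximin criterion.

maximax → A2; maximin → A2 (agree)

Row maxima: A1=38, A2=40, A3=33, A4=39, A5=38
Best best-case = 40 → A2.
Row minima: A1=32, A2=33, A3=31, A4=30, A5=28
Best worst-case = 33 → A2.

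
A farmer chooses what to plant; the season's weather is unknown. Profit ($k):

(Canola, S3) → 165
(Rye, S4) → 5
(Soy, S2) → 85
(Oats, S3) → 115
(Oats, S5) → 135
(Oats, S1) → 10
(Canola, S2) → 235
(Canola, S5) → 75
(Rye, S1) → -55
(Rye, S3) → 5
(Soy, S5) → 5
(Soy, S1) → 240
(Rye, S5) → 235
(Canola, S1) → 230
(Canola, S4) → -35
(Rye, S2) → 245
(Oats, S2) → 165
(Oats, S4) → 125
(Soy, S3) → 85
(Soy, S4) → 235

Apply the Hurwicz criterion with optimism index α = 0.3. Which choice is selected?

Canola: 0.3·235 + 0.7·(-35) = 46
Oats: 0.3·165 + 0.7·10 = 56.5
Rye: 0.3·245 + 0.7·(-55) = 35
Soy: 0.3·240 + 0.7·5 = 75.5
Highest Hurwicz score = 75.5 → Soy.

Soy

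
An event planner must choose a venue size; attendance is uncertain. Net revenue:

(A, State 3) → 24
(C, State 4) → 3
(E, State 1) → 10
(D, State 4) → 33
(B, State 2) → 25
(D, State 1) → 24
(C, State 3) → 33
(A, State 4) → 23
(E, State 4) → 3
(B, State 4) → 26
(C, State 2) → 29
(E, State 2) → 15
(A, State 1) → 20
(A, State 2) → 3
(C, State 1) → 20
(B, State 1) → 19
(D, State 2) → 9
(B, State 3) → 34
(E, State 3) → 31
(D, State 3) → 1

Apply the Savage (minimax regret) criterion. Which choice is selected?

B

Column bests: State 1=24, State 2=29, State 3=34, State 4=33.
A regrets: 4, 26, 10, 10 → max 26
B regrets: 5, 4, 0, 7 → max 7
C regrets: 4, 0, 1, 30 → max 30
D regrets: 0, 20, 33, 0 → max 33
E regrets: 14, 14, 3, 30 → max 30
Smallest max regret = 7 → B.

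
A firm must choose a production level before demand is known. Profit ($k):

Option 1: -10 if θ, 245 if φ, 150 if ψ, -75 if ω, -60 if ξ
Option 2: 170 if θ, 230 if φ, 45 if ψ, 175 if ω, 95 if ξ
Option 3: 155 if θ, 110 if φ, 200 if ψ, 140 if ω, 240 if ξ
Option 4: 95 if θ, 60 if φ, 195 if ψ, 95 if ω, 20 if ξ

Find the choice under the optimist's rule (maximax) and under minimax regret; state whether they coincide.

maximax → Option 1; minimax regret → Option 3 (disagree)

Row maxima: Option 1=245, Option 2=230, Option 3=240, Option 4=195
Best best-case = 245 → Option 1.
Column bests: θ=170, φ=245, ψ=200, ω=175, ξ=240.
Option 1 regrets: 180, 0, 50, 250, 300 → max 300
Option 2 regrets: 0, 15, 155, 0, 145 → max 155
Option 3 regrets: 15, 135, 0, 35, 0 → max 135
Option 4 regrets: 75, 185, 5, 80, 220 → max 220
Smallest max regret = 135 → Option 3.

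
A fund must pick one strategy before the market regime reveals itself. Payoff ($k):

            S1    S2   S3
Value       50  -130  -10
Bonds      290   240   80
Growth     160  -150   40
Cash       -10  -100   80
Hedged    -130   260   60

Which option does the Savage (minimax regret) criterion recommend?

Bonds

Column bests: S1=290, S2=260, S3=80.
Value regrets: 240, 390, 90 → max 390
Bonds regrets: 0, 20, 0 → max 20
Growth regrets: 130, 410, 40 → max 410
Cash regrets: 300, 360, 0 → max 360
Hedged regrets: 420, 0, 20 → max 420
Smallest max regret = 20 → Bonds.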